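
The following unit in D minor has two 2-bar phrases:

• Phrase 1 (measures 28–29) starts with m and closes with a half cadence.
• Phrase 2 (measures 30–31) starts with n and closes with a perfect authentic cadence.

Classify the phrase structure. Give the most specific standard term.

Phrase 1 ends with a half cadence (weaker) and phrase 2 with a perfect authentic cadence (stronger): antecedent + consequent = a period.
The two phrases open with different material (m / n), so the period is contrasting.

contrasting period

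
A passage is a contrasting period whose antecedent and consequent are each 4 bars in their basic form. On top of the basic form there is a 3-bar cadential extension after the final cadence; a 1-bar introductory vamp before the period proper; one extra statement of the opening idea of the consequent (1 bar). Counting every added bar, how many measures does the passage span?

13 measures

Basic contrasting period: 4 + 4 = 8 bars.
8 (basic form) + 3 (cadential extension) + 1 (introduction) + 1 (extra statement) = 13.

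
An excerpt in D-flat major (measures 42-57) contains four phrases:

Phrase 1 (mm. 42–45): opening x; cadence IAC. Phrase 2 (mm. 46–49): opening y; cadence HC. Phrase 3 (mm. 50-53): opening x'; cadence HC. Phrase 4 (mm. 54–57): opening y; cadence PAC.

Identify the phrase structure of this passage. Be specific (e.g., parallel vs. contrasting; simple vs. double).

Four phrases in two halves: the first half (mm. 42-49) ends with a half cadence, the second (measures 50-57) with a perfect authentic cadence — a large antecedent–consequent pair, i.e. a double period.
Phrase 3 begins with the same material as phrase 1, making it parallel.

parallel double period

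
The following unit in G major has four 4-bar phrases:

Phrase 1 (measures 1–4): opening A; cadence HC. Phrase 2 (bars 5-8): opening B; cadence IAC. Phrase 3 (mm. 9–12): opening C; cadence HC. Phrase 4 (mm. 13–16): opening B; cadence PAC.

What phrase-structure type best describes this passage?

contrasting double period

Four phrases in two halves: the first half (bars 1–8) ends with an imperfect authentic cadence, the second (bars 9-16) with a perfect authentic cadence — a large antecedent–consequent pair, i.e. a double period.
Phrase 3 begins with different material from phrase 1, making it contrasting.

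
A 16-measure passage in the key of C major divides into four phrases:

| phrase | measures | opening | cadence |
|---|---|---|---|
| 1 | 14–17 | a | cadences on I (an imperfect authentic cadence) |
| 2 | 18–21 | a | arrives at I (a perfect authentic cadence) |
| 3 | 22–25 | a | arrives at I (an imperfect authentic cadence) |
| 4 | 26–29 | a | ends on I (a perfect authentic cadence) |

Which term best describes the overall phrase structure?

repeated period

The cadence pattern IAC–PAC–IAC–PAC is weak–strong twice, and phrases 3–4 restate phrases 1–2: a period heard twice, not a double period (which would end weakly at phrase 2).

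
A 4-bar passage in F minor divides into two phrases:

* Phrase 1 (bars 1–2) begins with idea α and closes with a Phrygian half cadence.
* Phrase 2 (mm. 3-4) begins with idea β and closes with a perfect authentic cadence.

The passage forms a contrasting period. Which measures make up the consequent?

measures 3–4

The phrase ending with the weaker cadence (Phrygian half cadence) is the antecedent; the one ending more conclusively (perfect authentic cadence) is the consequent. The consequent is measures 3–4.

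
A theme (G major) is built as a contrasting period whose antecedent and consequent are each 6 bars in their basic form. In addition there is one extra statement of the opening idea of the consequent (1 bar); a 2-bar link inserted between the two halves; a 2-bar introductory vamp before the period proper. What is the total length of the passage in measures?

17 measures

Basic contrasting period: 6 + 6 = 12 bars.
12 (basic form) + 1 (extra statement) + 2 (link) + 2 (introduction) = 17.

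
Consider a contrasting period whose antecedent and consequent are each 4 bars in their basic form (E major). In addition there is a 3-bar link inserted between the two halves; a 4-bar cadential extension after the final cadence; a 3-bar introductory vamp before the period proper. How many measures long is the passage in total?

Basic contrasting period: 4 + 4 = 8 bars.
8 (basic form) + 3 (link) + 4 (cadential extension) + 3 (introduction) = 18.

18 measures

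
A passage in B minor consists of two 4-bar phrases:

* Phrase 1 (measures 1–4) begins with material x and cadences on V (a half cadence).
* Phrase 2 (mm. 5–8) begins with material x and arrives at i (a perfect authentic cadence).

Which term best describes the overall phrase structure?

parallel period

Phrase 1 ends with a half cadence (weaker) and phrase 2 with a perfect authentic cadence (stronger): antecedent + consequent = a period.
The two phrases open with the same material (x / x), so the period is parallel.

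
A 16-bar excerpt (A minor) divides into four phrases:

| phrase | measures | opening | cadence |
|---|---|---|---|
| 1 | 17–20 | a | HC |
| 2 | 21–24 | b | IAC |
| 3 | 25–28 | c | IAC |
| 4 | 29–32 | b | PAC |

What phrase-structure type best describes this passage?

contrasting double period

Four phrases in two halves: the first half (mm. 17–24) ends with an imperfect authentic cadence, the second (bars 25–32) with a perfect authentic cadence — a large antecedent–consequent pair, i.e. a double period.
Phrase 3 begins with different material from phrase 1, making it contrasting.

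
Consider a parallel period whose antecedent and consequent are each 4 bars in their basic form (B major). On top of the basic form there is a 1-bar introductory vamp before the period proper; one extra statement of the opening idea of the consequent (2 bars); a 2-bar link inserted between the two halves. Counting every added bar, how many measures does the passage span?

13 measures

Basic parallel period: 4 + 4 = 8 bars.
8 (basic form) + 1 (introduction) + 2 (extra statement) + 2 (link) = 13.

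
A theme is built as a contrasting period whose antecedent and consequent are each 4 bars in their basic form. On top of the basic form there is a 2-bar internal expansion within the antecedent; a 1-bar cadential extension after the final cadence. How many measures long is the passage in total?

Basic contrasting period: 4 + 4 = 8 bars.
8 (basic form) + 2 (internal expansion) + 1 (cadential extension) = 11.

11 measures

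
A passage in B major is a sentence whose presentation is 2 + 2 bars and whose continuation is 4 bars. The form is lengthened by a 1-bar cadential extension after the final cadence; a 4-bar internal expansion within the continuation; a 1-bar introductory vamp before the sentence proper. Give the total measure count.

14 measures

Basic sentence: 2 + 2 + 4 = 8 bars.
8 (basic form) + 1 (cadential extension) + 4 (internal expansion) + 1 (introduction) = 14.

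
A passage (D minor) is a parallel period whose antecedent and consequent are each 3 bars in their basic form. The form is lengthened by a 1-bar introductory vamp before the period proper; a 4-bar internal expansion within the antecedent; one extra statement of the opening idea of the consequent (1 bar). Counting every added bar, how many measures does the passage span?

Basic parallel period: 3 + 3 = 6 bars.
6 (basic form) + 1 (introduction) + 4 (internal expansion) + 1 (extra statement) = 12.

12 measures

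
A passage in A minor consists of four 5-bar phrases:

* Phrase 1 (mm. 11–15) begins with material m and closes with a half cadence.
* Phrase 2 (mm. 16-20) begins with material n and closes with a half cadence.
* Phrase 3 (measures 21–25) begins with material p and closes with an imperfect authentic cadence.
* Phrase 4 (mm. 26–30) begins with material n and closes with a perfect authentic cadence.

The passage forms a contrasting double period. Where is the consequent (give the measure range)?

In a double period the four phrases pair into a large antecedent (phrases 1–2, ending half cadence) and a large consequent (phrases 3–4, ending perfect authentic cadence). The consequent spans bars 21–30.

measures 21–30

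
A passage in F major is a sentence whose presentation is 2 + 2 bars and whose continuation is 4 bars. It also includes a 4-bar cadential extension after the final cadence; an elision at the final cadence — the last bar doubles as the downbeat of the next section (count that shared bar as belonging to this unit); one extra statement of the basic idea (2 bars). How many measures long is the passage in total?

Basic sentence: 2 + 2 + 4 = 8 bars.
8 (basic form) + 4 (cadential extension) + 2 (extra statement) = 14.
The elision shares a bar with the next section but does not change this unit's count.

14 measures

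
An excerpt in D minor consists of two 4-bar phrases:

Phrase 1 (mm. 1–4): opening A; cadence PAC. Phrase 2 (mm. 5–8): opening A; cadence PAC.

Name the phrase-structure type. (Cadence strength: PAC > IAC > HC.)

repeated phrase

Both phrases have the same opening (A) and the same cadence (perfect authentic cadence): the second is a restatement, not a consequent, so this is a repeated phrase rather than a period.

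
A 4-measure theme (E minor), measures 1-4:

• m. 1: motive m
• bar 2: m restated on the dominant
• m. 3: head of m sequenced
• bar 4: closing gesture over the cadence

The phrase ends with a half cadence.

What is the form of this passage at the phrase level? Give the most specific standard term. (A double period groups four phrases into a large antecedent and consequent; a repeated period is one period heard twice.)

sentence

Basic idea (bar 1) + its repetition (m. 2) form the presentation; fragmentation and cadence (mm. 3–4) form the continuation — the 4-bar whole is a sentence.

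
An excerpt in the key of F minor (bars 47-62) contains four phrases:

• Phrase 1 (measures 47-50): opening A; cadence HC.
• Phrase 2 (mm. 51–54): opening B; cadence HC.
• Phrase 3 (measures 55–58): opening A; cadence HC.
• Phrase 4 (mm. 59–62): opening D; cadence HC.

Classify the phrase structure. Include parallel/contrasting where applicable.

phrase group

Phrase 4 ends with a half cadence, no stronger than phrase 2's half cadence, so the four phrases do not form a double period; nor do phrases 3–4 duplicate 1–2, so it is not a repeated period. With no phrase reaching a conclusive cadence, the passage is a phrase group.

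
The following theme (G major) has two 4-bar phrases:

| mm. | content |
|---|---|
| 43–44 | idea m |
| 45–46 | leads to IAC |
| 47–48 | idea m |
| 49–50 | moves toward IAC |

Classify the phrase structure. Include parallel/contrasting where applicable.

repeated phrase

Both phrases have the same opening (m) and the same cadence (imperfect authentic cadence): the second is a restatement, not a consequent, so this is a repeated phrase rather than a period.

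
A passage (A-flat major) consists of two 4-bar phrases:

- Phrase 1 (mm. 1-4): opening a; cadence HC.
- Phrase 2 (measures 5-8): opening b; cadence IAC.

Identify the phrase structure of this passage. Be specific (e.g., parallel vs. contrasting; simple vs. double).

contrasting period

Phrase 1 ends with a half cadence (weaker) and phrase 2 with an imperfect authentic cadence (stronger): antecedent + consequent = a period.
The two phrases open with different material (a / b), so the period is contrasting.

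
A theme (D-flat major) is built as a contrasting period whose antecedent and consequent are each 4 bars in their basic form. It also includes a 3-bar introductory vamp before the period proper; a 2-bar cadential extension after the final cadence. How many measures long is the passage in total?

Basic contrasting period: 4 + 4 = 8 bars.
8 (basic form) + 3 (introduction) + 2 (cadential extension) = 13.

13 measures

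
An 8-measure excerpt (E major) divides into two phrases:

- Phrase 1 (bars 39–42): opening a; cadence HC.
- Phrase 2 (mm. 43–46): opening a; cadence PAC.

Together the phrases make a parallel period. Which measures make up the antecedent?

The phrase ending with the weaker cadence (half cadence) is the antecedent; the one ending more conclusively (perfect authentic cadence) is the consequent. The antecedent is measures 39–42.

measures 39–42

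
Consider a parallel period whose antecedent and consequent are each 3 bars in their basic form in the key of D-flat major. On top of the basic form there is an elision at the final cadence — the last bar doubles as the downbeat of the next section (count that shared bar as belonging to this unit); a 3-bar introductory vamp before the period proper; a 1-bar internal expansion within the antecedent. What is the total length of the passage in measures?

Basic parallel period: 3 + 3 = 6 bars.
6 (basic form) + 3 (introduction) + 1 (internal expansion) = 10.
The elision shares a bar with the next section but does not change this unit's count.

10 measures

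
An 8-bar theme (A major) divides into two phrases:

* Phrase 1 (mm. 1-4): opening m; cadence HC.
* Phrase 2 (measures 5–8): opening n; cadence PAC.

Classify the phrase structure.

Phrase 1 ends with a half cadence (weaker) and phrase 2 with a perfect authentic cadence (stronger): antecedent + consequent = a period.
The two phrases open with different material (m / n), so the period is contrasting.

contrasting period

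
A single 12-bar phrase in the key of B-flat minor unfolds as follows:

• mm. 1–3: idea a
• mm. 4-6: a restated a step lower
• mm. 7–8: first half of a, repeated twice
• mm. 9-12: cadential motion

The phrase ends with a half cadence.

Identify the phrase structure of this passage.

Basic idea (measures 1–3) + its repetition (measures 4-6) form the presentation; fragmentation and cadence (mm. 7–12) form the continuation — the 12-bar whole is a sentence.

sentence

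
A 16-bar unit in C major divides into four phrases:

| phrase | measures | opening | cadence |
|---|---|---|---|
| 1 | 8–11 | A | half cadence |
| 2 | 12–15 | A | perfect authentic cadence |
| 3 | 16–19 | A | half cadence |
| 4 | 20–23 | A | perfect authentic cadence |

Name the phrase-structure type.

repeated period

The cadence pattern HC–PAC–HC–PAC is weak–strong twice, and phrases 3–4 restate phrases 1–2: a period heard twice, not a double period (which would end weakly at phrase 2).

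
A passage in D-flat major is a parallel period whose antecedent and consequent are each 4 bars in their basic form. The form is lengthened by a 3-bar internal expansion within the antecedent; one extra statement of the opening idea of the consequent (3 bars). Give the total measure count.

14 measures

Basic parallel period: 4 + 4 = 8 bars.
8 (basic form) + 3 (internal expansion) + 3 (extra statement) = 14.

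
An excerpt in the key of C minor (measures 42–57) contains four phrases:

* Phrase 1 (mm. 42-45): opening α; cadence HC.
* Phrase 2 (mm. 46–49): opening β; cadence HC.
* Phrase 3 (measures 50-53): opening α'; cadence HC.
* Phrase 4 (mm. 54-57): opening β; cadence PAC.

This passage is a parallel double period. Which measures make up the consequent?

measures 50–57

In a double period the four phrases pair into a large antecedent (phrases 1–2, ending half cadence) and a large consequent (phrases 3–4, ending perfect authentic cadence). The consequent spans measures 50–57.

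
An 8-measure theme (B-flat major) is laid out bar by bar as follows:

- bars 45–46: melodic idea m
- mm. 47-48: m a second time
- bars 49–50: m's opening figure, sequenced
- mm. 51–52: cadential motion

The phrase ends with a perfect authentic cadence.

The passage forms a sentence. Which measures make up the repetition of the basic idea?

The presentation of a sentence is the basic idea (mm. 45–46) plus its repetition (bars 47–48); the repetition of the basic idea is therefore bars 47–48.

measures 47–48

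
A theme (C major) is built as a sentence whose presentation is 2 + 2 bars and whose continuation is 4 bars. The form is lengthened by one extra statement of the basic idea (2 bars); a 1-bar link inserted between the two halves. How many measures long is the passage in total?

11 measures

Basic sentence: 2 + 2 + 4 = 8 bars.
8 (basic form) + 2 (extra statement) + 1 (link) = 11.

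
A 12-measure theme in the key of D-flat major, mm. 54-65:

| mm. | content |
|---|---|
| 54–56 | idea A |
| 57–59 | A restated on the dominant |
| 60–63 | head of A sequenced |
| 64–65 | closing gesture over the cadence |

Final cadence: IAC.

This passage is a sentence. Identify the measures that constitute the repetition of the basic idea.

The presentation of a sentence is the basic idea (measures 54–56) plus its repetition (mm. 57–59); the repetition of the basic idea is therefore bars 57-59.

measures 57–59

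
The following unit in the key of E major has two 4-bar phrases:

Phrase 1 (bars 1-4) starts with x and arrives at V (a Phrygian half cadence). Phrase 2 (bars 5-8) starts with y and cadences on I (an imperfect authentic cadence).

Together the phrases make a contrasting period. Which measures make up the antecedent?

The phrase ending with the weaker cadence (Phrygian half cadence) is the antecedent; the one ending more conclusively (imperfect authentic cadence) is the consequent. The antecedent is measures 1–4.

measures 1–4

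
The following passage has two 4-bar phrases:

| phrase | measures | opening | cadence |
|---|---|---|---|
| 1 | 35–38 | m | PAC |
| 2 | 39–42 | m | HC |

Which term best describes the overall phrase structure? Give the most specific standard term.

phrase group

The second phrase closes with a half cadence, which is not stronger than the first phrase's perfect authentic cadence; without a weak→strong cadential pair there is no antecedent–consequent relationship, so this is a phrase group rather than a period.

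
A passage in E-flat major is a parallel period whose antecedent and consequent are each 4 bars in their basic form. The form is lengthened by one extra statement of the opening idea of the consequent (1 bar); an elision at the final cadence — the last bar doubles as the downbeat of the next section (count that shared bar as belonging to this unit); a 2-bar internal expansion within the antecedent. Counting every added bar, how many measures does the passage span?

11 measures

Basic parallel period: 4 + 4 = 8 bars.
8 (basic form) + 1 (extra statement) + 2 (internal expansion) = 11.
The elision shares a bar with the next section but does not change this unit's count.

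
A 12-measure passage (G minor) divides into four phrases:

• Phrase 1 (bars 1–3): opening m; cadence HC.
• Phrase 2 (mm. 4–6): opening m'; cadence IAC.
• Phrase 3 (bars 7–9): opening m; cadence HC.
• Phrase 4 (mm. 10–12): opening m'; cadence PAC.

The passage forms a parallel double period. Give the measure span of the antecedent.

measures 1–6

In a double period the four phrases pair into a large antecedent (phrases 1–2, ending imperfect authentic cadence) and a large consequent (phrases 3–4, ending perfect authentic cadence). The antecedent spans measures 1-6.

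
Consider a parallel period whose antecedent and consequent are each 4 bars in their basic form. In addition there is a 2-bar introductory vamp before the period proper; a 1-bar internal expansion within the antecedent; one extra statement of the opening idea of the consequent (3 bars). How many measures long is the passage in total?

Basic parallel period: 4 + 4 = 8 bars.
8 (basic form) + 2 (introduction) + 1 (internal expansion) + 3 (extra statement) = 14.

14 measures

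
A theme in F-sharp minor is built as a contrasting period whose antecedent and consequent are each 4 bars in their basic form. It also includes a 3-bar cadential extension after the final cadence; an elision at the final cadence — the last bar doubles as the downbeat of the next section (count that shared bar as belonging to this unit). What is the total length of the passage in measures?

Basic contrasting period: 4 + 4 = 8 bars.
8 (basic form) + 3 (cadential extension) = 11.
The elision shares a bar with the next section but does not change this unit's count.

11 measures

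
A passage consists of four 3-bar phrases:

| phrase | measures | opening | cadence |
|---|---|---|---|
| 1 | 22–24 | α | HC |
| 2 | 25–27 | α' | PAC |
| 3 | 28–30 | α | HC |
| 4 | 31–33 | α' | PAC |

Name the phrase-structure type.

The cadence pattern HC–PAC–HC–PAC is weak–strong twice, and phrases 3–4 restate phrases 1–2: a period heard twice, not a double period (which would end weakly at phrase 2).

repeated period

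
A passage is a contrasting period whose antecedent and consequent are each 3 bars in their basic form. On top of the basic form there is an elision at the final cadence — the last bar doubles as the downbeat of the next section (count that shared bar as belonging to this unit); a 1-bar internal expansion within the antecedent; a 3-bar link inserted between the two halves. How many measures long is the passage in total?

10 measures

Basic contrasting period: 3 + 3 = 6 bars.
6 (basic form) + 1 (internal expansion) + 3 (link) = 10.
The elision shares a bar with the next section but does not change this unit's count.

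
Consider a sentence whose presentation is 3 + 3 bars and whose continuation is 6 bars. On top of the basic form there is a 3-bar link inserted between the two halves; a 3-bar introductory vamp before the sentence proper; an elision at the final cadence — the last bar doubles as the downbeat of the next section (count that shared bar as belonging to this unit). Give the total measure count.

Basic sentence: 3 + 3 + 6 = 12 bars.
12 (basic form) + 3 (link) + 3 (introduction) = 18.
The elision shares a bar with the next section but does not change this unit's count.

18 measures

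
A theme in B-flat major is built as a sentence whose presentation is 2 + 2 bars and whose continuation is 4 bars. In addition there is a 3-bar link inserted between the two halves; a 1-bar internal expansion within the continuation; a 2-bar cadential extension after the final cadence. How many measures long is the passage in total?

14 measures

Basic sentence: 2 + 2 + 4 = 8 bars.
8 (basic form) + 3 (link) + 1 (internal expansion) + 2 (cadential extension) = 14.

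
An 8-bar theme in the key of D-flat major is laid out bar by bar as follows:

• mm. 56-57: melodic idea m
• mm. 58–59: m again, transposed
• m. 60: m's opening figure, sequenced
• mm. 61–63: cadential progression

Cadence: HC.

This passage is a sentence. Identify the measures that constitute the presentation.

The presentation of a sentence is the basic idea (mm. 56–57) plus its repetition (measures 58–59); the presentation is therefore mm. 56–59.

measures 56–59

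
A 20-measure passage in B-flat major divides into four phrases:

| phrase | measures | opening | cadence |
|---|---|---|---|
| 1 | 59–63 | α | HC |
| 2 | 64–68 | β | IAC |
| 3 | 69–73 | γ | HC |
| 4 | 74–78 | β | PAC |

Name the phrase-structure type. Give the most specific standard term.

contrasting double period

Four phrases in two halves: the first half (mm. 59–68) ends with an imperfect authentic cadence, the second (measures 69–78) with a perfect authentic cadence — a large antecedent–consequent pair, i.e. a double period.
Phrase 3 begins with different material from phrase 1, making it contrasting.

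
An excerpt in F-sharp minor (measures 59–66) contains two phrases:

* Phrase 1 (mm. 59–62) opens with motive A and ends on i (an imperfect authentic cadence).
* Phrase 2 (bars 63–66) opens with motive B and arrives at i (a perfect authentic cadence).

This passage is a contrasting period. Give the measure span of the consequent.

The antecedent is the phrase ending with the weaker cadence (imperfect authentic cadence, phrase 1) and the consequent the one ending more conclusively (perfect authentic cadence, phrase 2); the consequent is mm. 63-66.

measures 63–66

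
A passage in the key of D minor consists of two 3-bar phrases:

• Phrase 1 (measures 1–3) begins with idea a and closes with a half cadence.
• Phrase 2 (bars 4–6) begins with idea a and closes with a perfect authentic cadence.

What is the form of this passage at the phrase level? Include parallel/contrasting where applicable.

Phrase 1 ends with a half cadence (weaker) and phrase 2 with a perfect authentic cadence (stronger): antecedent + consequent = a period.
The two phrases open with the same material (a / a), so the period is parallel.

parallel period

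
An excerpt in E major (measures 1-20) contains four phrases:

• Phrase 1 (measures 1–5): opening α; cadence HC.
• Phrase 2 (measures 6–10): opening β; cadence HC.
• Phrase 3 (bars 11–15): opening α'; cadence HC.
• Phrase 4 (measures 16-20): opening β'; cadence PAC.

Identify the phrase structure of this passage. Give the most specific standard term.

parallel double period

Four phrases in two halves: the first half (measures 1-10) ends with a half cadence, the second (mm. 11–20) with a perfect authentic cadence — a large antecedent–consequent pair, i.e. a double period.
Phrase 3 begins with the same material as phrase 1, making it parallel.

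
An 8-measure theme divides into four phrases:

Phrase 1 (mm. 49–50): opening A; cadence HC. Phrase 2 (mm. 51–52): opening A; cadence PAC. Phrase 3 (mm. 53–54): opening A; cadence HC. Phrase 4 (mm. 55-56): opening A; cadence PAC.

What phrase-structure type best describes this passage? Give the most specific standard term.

The cadence pattern HC–PAC–HC–PAC is weak–strong twice, and phrases 3–4 restate phrases 1–2: a period heard twice, not a double period (which would end weakly at phrase 2).

repeated period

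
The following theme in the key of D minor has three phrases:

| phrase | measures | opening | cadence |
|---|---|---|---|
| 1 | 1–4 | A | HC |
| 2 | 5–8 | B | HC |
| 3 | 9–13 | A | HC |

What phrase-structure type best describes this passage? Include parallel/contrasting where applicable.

phrase group

The final phrase closes with a half cadence, which is not stronger than the preceding half cadence; the 3 phrases lack an overall antecedent–consequent design and so form a phrase group.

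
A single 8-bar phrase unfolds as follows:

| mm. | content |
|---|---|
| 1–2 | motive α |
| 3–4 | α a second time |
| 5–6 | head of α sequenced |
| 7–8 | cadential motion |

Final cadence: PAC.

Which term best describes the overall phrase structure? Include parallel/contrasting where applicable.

Basic idea (measures 1–2) + its repetition (measures 3-4) form the presentation; fragmentation and cadence (mm. 5–8) form the continuation — the 8-bar whole is a sentence.

sentence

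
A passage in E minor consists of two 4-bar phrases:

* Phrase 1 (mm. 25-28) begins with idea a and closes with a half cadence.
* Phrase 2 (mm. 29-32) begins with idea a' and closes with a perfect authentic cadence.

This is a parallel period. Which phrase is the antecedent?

The phrase ending with the weaker cadence (half cadence) is the antecedent; the one ending more conclusively (perfect authentic cadence) is the consequent. The antecedent is phrase 1.

phrase 1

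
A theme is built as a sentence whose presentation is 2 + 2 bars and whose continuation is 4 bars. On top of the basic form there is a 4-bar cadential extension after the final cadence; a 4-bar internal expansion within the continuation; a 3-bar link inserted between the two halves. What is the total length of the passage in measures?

Basic sentence: 2 + 2 + 4 = 8 bars.
8 (basic form) + 4 (cadential extension) + 4 (internal expansion) + 3 (link) = 19.

19 measures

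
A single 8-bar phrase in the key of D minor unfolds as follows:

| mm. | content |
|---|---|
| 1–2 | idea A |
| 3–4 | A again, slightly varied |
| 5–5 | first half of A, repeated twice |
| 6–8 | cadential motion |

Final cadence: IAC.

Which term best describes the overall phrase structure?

Basic idea (bars 1–2) + its repetition (mm. 3-4) form the presentation; fragmentation and cadence (bars 5–8) form the continuation — the 8-bar whole is a sentence.

sentence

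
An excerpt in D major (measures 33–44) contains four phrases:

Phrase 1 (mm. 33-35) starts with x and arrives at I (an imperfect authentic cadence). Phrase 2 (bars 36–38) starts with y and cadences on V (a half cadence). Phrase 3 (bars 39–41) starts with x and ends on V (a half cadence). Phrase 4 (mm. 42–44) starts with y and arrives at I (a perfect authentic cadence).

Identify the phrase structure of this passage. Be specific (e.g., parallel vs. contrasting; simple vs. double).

parallel double period

Four phrases in two halves: the first half (mm. 33–38) ends with a half cadence, the second (mm. 39–44) with a perfect authentic cadence — a large antecedent–consequent pair, i.e. a double period.
Phrase 3 begins with the same material as phrase 1, making it parallel.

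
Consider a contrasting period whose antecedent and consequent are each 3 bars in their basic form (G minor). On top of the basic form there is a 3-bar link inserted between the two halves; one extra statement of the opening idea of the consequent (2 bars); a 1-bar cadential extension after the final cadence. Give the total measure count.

Basic contrasting period: 3 + 3 = 6 bars.
6 (basic form) + 3 (link) + 2 (extra statement) + 1 (cadential extension) = 12.

12 measures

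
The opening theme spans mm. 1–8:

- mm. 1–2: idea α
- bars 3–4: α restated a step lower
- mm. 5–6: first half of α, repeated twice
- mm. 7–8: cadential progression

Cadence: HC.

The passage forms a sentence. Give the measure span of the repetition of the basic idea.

measures 3–4

The presentation of a sentence is the basic idea (measures 1–2) plus its repetition (bars 3–4); the repetition of the basic idea is therefore mm. 3–4.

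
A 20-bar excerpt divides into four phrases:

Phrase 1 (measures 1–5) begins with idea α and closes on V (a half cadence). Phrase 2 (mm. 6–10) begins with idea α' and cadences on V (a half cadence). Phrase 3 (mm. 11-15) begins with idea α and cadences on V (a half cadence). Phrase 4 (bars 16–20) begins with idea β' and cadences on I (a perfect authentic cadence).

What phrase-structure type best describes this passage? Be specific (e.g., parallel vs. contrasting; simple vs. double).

Four phrases in two halves: the first half (mm. 1–10) ends with a half cadence, the second (bars 11–20) with a perfect authentic cadence — a large antecedent–consequent pair, i.e. a double period.
Phrase 3 begins with the same material as phrase 1, making it parallel.

parallel double period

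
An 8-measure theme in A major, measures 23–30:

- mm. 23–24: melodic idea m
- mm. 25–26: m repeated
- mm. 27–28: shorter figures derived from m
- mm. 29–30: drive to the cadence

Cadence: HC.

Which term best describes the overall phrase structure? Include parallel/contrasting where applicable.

sentence

Basic idea (mm. 23–24) + its repetition (measures 25–26) form the presentation; fragmentation and cadence (measures 27–30) form the continuation — the 8-bar whole is a sentence.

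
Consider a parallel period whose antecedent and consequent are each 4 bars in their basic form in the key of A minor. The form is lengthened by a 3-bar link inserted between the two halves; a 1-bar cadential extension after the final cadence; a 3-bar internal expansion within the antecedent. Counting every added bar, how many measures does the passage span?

Basic parallel period: 4 + 4 = 8 bars.
8 (basic form) + 3 (link) + 1 (cadential extension) + 3 (internal expansion) = 15.

15 measures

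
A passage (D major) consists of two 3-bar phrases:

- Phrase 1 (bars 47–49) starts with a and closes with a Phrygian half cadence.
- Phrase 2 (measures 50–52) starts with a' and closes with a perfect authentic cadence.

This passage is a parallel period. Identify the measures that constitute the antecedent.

The antecedent is the phrase ending with the weaker cadence (Phrygian half cadence, phrase 1) and the consequent the one ending more conclusively (perfect authentic cadence, phrase 2); the antecedent is mm. 47–49.

measures 47–49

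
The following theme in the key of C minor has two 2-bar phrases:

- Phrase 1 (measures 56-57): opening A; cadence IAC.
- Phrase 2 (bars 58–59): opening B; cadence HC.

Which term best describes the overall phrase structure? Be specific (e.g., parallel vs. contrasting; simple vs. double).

The second phrase closes with a half cadence, which is not stronger than the first phrase's imperfect authentic cadence; without a weak→strong cadential pair there is no antecedent–consequent relationship, so this is a phrase group rather than a period.

phrase group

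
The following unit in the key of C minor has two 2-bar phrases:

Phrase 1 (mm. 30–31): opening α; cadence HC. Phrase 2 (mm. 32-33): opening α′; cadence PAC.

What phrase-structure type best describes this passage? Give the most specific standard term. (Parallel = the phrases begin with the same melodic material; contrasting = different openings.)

parallel period

Phrase 1 ends with a half cadence (weaker) and phrase 2 with a perfect authentic cadence (stronger): antecedent + consequent = a period.
The two phrases open with the same material (α / α′), so the period is parallel.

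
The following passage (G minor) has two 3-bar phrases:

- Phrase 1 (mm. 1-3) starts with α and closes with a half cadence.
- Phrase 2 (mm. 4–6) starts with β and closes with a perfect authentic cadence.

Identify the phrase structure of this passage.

contrasting period

Phrase 1 ends with a half cadence (weaker) and phrase 2 with a perfect authentic cadence (stronger): antecedent + consequent = a period.
The two phrases open with different material (α / β), so the period is contrasting.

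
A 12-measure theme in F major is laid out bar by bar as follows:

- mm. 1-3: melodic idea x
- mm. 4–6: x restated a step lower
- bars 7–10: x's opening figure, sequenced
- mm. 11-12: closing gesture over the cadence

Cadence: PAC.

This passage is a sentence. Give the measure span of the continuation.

measures 7–12

After the presentation (mm. 1–6), the continuation covers the fragmentation through the cadence: bars 7–12.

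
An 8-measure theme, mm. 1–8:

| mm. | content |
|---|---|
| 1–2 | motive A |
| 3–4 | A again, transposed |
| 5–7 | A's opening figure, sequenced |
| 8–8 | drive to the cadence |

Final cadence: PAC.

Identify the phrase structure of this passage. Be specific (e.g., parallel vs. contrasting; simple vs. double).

Basic idea (measures 1-2) + its repetition (mm. 3-4) form the presentation; fragmentation and cadence (bars 5–8) form the continuation — the 8-bar whole is a sentence.

sentence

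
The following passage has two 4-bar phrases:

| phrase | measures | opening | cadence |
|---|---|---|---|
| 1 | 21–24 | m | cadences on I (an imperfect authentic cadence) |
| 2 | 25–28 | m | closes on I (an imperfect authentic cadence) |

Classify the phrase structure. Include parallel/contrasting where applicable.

repeated phrase

Both phrases have the same opening (m) and the same cadence (imperfect authentic cadence): the second is a restatement, not a consequent, so this is a repeated phrase rather than a period.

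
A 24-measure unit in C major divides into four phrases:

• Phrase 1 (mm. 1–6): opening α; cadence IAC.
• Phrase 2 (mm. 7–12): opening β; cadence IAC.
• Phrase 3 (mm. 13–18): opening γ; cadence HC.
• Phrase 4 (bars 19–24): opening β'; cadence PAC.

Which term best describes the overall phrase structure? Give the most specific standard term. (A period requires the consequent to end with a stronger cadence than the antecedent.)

Four phrases in two halves: the first half (bars 1-12) ends with an imperfect authentic cadence, the second (bars 13-24) with a perfect authentic cadence — a large antecedent–consequent pair, i.e. a double period.
Phrase 3 begins with different material from phrase 1, making it contrasting.

contrasting double period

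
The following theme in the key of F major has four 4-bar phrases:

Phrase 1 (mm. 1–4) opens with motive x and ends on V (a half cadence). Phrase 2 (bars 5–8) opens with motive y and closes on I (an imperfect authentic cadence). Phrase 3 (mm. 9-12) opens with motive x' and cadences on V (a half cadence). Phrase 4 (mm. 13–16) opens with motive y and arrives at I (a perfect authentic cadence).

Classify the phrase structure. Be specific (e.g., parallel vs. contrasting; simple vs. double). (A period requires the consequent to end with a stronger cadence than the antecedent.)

Four phrases in two halves: the first half (measures 1–8) ends with an imperfect authentic cadence, the second (measures 9–16) with a perfect authentic cadence — a large antecedent–consequent pair, i.e. a double period.
Phrase 3 begins with the same material as phrase 1, making it parallel.

parallel double period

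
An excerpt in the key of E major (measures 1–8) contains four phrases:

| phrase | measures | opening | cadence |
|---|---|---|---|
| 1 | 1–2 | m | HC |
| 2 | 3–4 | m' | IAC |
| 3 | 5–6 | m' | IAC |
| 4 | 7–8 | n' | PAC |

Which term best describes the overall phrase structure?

parallel double period

Four phrases in two halves: the first half (mm. 1–4) ends with an imperfect authentic cadence, the second (bars 5–8) with a perfect authentic cadence — a large antecedent–consequent pair, i.e. a double period.
Phrase 3 begins with the same material as phrase 1, making it parallel.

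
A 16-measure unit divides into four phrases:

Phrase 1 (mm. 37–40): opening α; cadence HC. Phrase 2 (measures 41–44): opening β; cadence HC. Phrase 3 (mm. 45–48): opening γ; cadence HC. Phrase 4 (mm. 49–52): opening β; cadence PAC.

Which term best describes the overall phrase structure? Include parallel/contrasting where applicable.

Four phrases in two halves: the first half (mm. 37-44) ends with a half cadence, the second (bars 45–52) with a perfect authentic cadence — a large antecedent–consequent pair, i.e. a double period.
Phrase 3 begins with different material from phrase 1, making it contrasting.

contrasting double period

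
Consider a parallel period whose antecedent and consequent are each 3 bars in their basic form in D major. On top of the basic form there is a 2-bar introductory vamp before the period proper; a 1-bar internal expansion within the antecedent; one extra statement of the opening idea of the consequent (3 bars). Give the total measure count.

12 measures

Basic parallel period: 3 + 3 = 6 bars.
6 (basic form) + 2 (introduction) + 1 (internal expansion) + 3 (extra statement) = 12.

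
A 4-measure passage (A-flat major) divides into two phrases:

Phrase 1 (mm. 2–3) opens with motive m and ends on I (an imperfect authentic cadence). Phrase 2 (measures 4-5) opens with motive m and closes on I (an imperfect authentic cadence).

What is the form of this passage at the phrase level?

repeated phrase

Both phrases have the same opening (m) and the same cadence (imperfect authentic cadence): the second is a restatement, not a consequent, so this is a repeated phrase rather than a period.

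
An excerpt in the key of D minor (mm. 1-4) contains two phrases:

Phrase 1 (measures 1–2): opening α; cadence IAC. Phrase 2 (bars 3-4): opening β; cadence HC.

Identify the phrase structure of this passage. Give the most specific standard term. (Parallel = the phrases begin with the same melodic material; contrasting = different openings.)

The second phrase closes with a half cadence, which is not stronger than the first phrase's imperfect authentic cadence; without a weak→strong cadential pair there is no antecedent–consequent relationship, so this is a phrase group rather than a period.

phrase group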